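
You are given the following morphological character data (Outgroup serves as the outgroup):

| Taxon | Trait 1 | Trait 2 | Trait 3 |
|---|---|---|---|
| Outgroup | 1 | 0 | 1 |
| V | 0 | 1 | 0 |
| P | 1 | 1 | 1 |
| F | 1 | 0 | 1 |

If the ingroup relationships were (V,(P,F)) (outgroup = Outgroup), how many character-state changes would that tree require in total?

4

Map each character onto (V,(P,F)) (rooted by Outgroup) and count the minimum state changes it requires (Fitch parsimony):
Trait 1: 1; Trait 2: 2; Trait 3: 1.
Total tree length = 4.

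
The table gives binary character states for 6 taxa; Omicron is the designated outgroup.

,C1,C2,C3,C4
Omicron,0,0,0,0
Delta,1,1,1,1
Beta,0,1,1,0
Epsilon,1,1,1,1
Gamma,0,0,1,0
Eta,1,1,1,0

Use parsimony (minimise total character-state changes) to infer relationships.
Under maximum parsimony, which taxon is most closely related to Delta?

The outgroup has state '0' for every character, so '1' is the derived state throughout.
C1: derived state '1' in Delta, Epsilon, and Eta only — synapomorphy for {Delta, Epsilon, Eta}.
C2: derived state '1' in Beta, Delta, Epsilon, and Eta only — synapomorphy for {Beta, Delta, Epsilon, Eta}.
C3 (derived state '1') is shared by all ingroup taxa — unites the whole ingroup.
C4 (derived state '1') is shared by Delta and Epsilon — a synapomorphy uniting that clade.
Most parsimonious ingroup topology: ((((Delta,Epsilon),Eta),Beta),Gamma).
Delta and Epsilon form a cherry on this tree, so they are sister taxa.

Epsilon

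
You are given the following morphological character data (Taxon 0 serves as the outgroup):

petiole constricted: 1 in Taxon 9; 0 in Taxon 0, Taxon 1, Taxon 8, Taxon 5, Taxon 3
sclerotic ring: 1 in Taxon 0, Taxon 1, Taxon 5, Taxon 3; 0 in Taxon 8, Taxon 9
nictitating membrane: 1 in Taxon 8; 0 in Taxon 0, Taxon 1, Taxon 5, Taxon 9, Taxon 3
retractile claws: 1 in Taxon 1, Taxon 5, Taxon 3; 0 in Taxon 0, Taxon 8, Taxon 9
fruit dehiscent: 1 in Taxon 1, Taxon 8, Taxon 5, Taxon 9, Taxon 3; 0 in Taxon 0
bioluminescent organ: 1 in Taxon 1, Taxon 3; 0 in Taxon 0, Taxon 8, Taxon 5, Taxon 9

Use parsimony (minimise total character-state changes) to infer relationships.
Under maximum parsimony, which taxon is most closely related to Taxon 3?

Taxon 1

Character polarity is set by the outgroup: the derived state is whichever differs from the outgroup's state, so for sclerotic ring the derived state is '0', and for the remaining characters it is '1'.
petiole constricted (derived state '1') is unique to Taxon 9 (autapomorphy; uninformative for grouping).
Only Taxon 8 and Taxon 9 show the derived state '0' for sclerotic ring, supporting them as a clade.
nictitating membrane: derived state '1' in Taxon 8 only — an autapomorphy, so it tells us nothing about relationships among taxa.
Only Taxon 1, Taxon 3, and Taxon 5 show the derived state '1' for retractile claws, supporting them as a clade.
fruit dehiscent (derived state '1') is shared by all ingroup taxa — unites the whole ingroup.
Only Taxon 1 and Taxon 3 show the derived state '1' for bioluminescent organ, supporting them as a clade.
Most parsimonious ingroup topology: (((Taxon 1,Taxon 3),Taxon 5),(Taxon 8,Taxon 9)).
Taxon 3 and Taxon 1 form a cherry on this tree, so they are sister taxa.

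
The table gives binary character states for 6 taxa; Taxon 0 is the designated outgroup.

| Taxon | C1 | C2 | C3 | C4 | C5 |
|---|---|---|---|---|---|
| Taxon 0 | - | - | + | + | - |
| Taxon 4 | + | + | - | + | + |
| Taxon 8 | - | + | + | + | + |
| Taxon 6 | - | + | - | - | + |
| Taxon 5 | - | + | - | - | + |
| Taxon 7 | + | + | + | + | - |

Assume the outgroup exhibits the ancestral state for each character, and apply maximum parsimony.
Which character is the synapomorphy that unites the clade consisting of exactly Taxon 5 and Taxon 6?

Character polarity is set by the outgroup: the derived state is whichever differs from the outgroup's state, so for C3, C4 the derived state is '-', and for the remaining characters it is '+'.
C1 groups Taxon 4 and Taxon 7, which is incompatible with the clades supported by the remaining characters; treating it as convergent (homoplasy) costs fewer steps than any alternative tree.
All ingroup taxa share the derived state '+' for C2; it defines the ingroup but does not resolve relationships within it.
C3 (derived state '-') is shared by Taxon 4, Taxon 5, and Taxon 6 — a synapomorphy uniting that clade.
Only Taxon 5 and Taxon 6 show the derived state '-' for C4, supporting them as a clade.
Only Taxon 4, Taxon 5, Taxon 6, and Taxon 8 show the derived state '+' for C5, supporting them as a clade.
Most parsimonious ingroup topology: (((Taxon 4,(Taxon 6,Taxon 5)),Taxon 8),Taxon 7).
The clade {Taxon 5, Taxon 6} is supported by C4: its derived state '-' occurs in exactly those taxa and in no other taxon (including the outgroup).

C4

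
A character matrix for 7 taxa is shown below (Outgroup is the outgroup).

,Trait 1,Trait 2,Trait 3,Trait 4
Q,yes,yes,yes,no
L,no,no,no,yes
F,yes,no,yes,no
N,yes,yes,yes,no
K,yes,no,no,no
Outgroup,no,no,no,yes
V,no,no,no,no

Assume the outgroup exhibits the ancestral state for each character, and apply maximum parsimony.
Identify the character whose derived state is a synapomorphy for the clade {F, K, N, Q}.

Trait 1

Character polarity is set by the outgroup: the derived state is whichever differs from the outgroup's state, so for Trait 4 the derived state is 'no', and for the remaining characters it is 'yes'.
Only F, K, N, and Q show the derived state 'yes' for Trait 1, supporting them as a clade.
Trait 2: derived state 'yes' in N and Q only — synapomorphy for {N, Q}.
Trait 3: derived state 'yes' in F, N, and Q only — synapomorphy for {F, N, Q}.
Trait 4 (derived state 'no') is shared by F, K, N, Q, and V — a synapomorphy uniting that clade.
Most parsimonious ingroup topology: (((K,(F,(Q,N))),V),L).
The clade {F, K, N, Q} is supported by Trait 1: its derived state 'yes' occurs in exactly those taxa and in no other taxon (including the outgroup).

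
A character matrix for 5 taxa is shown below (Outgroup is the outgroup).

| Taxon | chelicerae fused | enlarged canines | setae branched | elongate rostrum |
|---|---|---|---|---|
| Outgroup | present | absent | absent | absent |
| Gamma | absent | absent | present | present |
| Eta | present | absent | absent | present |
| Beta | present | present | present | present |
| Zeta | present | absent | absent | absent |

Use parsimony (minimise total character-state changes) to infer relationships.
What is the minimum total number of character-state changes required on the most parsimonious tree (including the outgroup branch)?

4

Character polarity is set by the outgroup: the derived state is whichever differs from the outgroup's state, so for chelicerae fused the derived state is 'absent', and for the remaining characters it is 'present'.
chelicerae fused (derived state 'absent') is unique to Gamma (autapomorphy; uninformative for grouping).
enlarged canines (derived state 'present') is unique to Beta (autapomorphy; uninformative for grouping).
setae branched (derived state 'present') is shared by Beta and Gamma — a synapomorphy uniting that clade.
elongate rostrum (derived state 'present') is shared by Beta, Eta, and Gamma — a synapomorphy uniting that clade.
Most parsimonious ingroup topology: (((Gamma,Beta),Eta),Zeta).
Changes per character on this tree: chelicerae fused: 1; enlarged canines: 1; setae branched: 1; elongate rostrum: 1.
Total = 4.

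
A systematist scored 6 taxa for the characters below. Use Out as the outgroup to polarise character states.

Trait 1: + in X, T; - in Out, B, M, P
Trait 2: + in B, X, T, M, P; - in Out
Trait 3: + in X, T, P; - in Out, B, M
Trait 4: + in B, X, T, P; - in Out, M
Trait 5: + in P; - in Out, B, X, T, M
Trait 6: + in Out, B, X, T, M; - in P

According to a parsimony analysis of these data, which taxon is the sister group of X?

Character polarity is set by the outgroup: the derived state is whichever differs from the outgroup's state, so for Trait 6 the derived state is '-', and for the remaining characters it is '+'.
Trait 1: derived state '+' in T and X only — synapomorphy for {T, X}.
Trait 2 (derived state '+') is shared by all ingroup taxa — unites the whole ingroup.
Trait 3: derived state '+' in P, T, and X only — synapomorphy for {P, T, X}.
Trait 4: derived state '+' in B, P, T, and X only — synapomorphy for {B, P, T, X}.
Trait 5 (derived state '+') is unique to P (autapomorphy; uninformative for grouping).
Trait 6 (derived state '-') is unique to P (autapomorphy; uninformative for grouping).
Most parsimonious ingroup topology: ((B,((X,T),P)),M).
X and T form a cherry on this tree, so they are sister taxa.

T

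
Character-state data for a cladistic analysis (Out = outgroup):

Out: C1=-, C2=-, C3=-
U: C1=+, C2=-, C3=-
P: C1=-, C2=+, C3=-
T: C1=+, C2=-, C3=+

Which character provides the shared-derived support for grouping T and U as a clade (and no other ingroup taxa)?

C1

The outgroup has state '-' for every character, so '+' is the derived state throughout.
C1: derived state '+' in T and U only — synapomorphy for {T, U}.
C2: derived state '+' in P only — an autapomorphy, so it tells us nothing about relationships among taxa.
C3: derived state '+' in T only — an autapomorphy, so it tells us nothing about relationships among taxa.
Most parsimonious ingroup topology: ((U,T),P).
The clade {T, U} is supported by C1: its derived state '+' occurs in exactly those taxa and in no other taxon (including the outgroup).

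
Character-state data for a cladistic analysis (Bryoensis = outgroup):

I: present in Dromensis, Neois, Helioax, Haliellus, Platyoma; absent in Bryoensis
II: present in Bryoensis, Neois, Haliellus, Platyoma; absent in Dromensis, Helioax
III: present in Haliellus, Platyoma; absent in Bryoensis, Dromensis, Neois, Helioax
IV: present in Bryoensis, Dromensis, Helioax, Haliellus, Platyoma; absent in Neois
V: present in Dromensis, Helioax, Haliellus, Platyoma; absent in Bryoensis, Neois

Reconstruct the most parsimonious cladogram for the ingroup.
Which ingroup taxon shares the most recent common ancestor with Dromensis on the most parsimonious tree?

Helioax

Character polarity is set by the outgroup: the derived state is whichever differs from the outgroup's state, so for II, IV the derived state is 'absent', and for the remaining characters it is 'present'.
All ingroup taxa share the derived state 'present' for I; it defines the ingroup but does not resolve relationships within it.
II (derived state 'absent') is shared by Dromensis and Helioax — a synapomorphy uniting that clade.
Only Haliellus and Platyoma show the derived state 'present' for III, supporting them as a clade.
IV: derived state 'absent' in Neois only — an autapomorphy, so it tells us nothing about relationships among taxa.
V: derived state 'present' in Dromensis, Haliellus, Helioax, and Platyoma only — synapomorphy for {Dromensis, Haliellus, Helioax, Platyoma}.
Most parsimonious ingroup topology: (((Dromensis,Helioax),(Haliellus,Platyoma)),Neois).
Dromensis and Helioax form a cherry on this tree, so they are sister taxa.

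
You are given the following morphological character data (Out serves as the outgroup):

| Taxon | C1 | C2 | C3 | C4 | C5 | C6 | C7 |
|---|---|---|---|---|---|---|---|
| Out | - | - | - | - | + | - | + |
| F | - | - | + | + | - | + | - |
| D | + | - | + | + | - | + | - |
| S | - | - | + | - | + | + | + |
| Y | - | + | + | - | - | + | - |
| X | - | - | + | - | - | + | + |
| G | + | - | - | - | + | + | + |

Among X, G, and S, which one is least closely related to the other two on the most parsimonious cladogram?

Character polarity is set by the outgroup: the derived state is whichever differs from the outgroup's state, so for C5, C7 the derived state is '-', and for the remaining characters it is '+'.
C1 groups D and G, which is incompatible with the clades supported by the remaining characters; treating it as convergent (homoplasy) costs fewer steps than any alternative tree.
C2: derived state '+' in Y only — an autapomorphy, so it tells us nothing about relationships among taxa.
C3 (derived state '+') is shared by D, F, S, X, and Y — a synapomorphy uniting that clade.
C4: derived state '+' in D and F only — synapomorphy for {D, F}.
Only D, F, X, and Y show the derived state '-' for C5, supporting them as a clade.
C6 (derived state '+') is shared by all ingroup taxa — unites the whole ingroup.
Only D, F, and Y show the derived state '-' for C7, supporting them as a clade.
Most parsimonious ingroup topology: (((((F,D),Y),X),S),G).
X and S share a more recent common ancestor with each other than either does with G, so G is the least closely related of the three.

G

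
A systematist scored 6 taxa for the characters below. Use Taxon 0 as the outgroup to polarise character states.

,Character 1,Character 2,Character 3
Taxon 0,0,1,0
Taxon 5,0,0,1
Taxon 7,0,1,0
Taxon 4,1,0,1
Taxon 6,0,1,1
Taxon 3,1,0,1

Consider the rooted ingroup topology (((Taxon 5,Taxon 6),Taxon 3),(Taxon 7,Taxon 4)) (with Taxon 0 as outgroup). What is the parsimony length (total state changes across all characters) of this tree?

Map each character onto (((Taxon 5,Taxon 6),Taxon 3),(Taxon 7,Taxon 4)) (rooted by Taxon 0) and count the minimum state changes it requires (Fitch parsimony):
Character 1: 2; Character 2: 3; Character 3: 2.
Total tree length = 7.

7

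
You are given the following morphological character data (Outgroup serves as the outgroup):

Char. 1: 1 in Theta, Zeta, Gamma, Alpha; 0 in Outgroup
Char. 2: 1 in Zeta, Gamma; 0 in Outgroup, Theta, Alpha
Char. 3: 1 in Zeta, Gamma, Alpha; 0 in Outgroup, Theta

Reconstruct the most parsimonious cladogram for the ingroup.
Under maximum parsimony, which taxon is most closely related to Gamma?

Zeta

The outgroup has state '0' for every character, so '1' is the derived state throughout.
All ingroup taxa share the derived state '1' for Char. 1; it defines the ingroup but does not resolve relationships within it.
Char. 2: derived state '1' in Gamma and Zeta only — synapomorphy for {Gamma, Zeta}.
Char. 3: derived state '1' in Alpha, Gamma, and Zeta only — synapomorphy for {Alpha, Gamma, Zeta}.
Most parsimonious ingroup topology: (Theta,((Zeta,Gamma),Alpha)).
Gamma and Zeta form a cherry on this tree, so they are sister taxa.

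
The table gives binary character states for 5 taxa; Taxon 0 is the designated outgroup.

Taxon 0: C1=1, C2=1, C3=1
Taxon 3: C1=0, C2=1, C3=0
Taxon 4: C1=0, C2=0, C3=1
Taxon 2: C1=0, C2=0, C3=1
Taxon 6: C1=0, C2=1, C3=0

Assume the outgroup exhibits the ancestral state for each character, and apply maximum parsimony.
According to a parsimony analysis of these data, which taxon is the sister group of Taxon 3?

Taxon 6

The outgroup has state '1' for every character, so '0' is the derived state throughout.
All ingroup taxa share the derived state '0' for C1; it defines the ingroup but does not resolve relationships within it.
C2: derived state '0' in Taxon 2 and Taxon 4 only — synapomorphy for {Taxon 2, Taxon 4}.
C3 (derived state '0') is shared by Taxon 3 and Taxon 6 — a synapomorphy uniting that clade.
Most parsimonious ingroup topology: ((Taxon 3,Taxon 6),(Taxon 4,Taxon 2)).
Taxon 3 and Taxon 6 form a cherry on this tree, so they are sister taxa.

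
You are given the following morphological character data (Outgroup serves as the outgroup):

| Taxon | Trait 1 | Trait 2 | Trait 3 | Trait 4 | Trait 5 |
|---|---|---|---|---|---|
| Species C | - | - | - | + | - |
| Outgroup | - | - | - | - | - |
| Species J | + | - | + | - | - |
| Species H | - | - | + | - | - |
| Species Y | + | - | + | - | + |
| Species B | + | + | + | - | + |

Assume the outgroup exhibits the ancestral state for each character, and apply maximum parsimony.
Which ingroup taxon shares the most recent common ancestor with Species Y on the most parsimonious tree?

Species B

The outgroup has state '-' for every character, so '+' is the derived state throughout.
Only Species B, Species J, and Species Y show the derived state '+' for Trait 1, supporting them as a clade.
Trait 2 (derived state '+') is unique to Species B (autapomorphy; uninformative for grouping).
Only Species B, Species H, Species J, and Species Y show the derived state '+' for Trait 3, supporting them as a clade.
Trait 4: derived state '+' in Species C only — an autapomorphy, so it tells us nothing about relationships among taxa.
Trait 5: derived state '+' in Species B and Species Y only — synapomorphy for {Species B, Species Y}.
Most parsimonious ingroup topology: (Species C,(((Species B,Species Y),Species J),Species H)).
Species Y and Species B form a cherry on this tree, so they are sister taxa.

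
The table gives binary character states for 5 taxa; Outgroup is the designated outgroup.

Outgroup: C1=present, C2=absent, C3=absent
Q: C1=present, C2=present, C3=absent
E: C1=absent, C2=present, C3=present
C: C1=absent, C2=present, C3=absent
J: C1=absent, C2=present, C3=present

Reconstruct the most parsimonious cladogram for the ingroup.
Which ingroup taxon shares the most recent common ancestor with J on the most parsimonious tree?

Character polarity is set by the outgroup: the derived state is whichever differs from the outgroup's state, so for C1 the derived state is 'absent', and for the remaining characters it is 'present'.
C1: derived state 'absent' in C, E, and J only — synapomorphy for {C, E, J}.
C2 (derived state 'present') is shared by all ingroup taxa — unites the whole ingroup.
C3 (derived state 'present') is shared by E and J — a synapomorphy uniting that clade.
Most parsimonious ingroup topology: (Q,((E,J),C)).
J and E form a cherry on this tree, so they are sister taxa.

E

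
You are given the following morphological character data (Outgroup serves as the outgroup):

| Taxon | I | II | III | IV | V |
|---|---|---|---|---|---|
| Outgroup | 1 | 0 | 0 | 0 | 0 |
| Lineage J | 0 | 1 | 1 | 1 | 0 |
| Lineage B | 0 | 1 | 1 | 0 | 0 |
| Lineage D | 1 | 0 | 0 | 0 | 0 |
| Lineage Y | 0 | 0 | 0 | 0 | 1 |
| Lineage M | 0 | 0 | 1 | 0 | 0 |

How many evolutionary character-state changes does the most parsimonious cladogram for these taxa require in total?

Character polarity is set by the outgroup: the derived state is whichever differs from the outgroup's state, so for I the derived state is '0', and for the remaining characters it is '1'.
I (derived state '0') is shared by Lineage B, Lineage J, Lineage M, and Lineage Y — a synapomorphy uniting that clade.
II: derived state '1' in Lineage B and Lineage J only — synapomorphy for {Lineage B, Lineage J}.
III (derived state '1') is shared by Lineage B, Lineage J, and Lineage M — a synapomorphy uniting that clade.
IV (derived state '1') is unique to Lineage J (autapomorphy; uninformative for grouping).
V (derived state '1') is unique to Lineage Y (autapomorphy; uninformative for grouping).
Most parsimonious ingroup topology: ((((Lineage J,Lineage B),Lineage M),Lineage Y),Lineage D).
Changes per character on this tree: I: 1; II: 1; III: 1; IV: 1; V: 1.
Total = 5.

5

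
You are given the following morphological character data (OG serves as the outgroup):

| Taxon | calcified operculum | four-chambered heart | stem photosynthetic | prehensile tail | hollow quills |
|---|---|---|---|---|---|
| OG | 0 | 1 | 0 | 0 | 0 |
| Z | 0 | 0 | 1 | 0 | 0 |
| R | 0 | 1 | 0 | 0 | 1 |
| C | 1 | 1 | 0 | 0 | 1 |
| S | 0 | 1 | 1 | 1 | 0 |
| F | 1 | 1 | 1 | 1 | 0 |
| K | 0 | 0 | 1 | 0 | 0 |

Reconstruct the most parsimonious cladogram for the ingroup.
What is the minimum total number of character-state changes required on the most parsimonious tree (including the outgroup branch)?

Character polarity is set by the outgroup: the derived state is whichever differs from the outgroup's state, so for four-chambered heart the derived state is '0', and for the remaining characters it is '1'.
calcified operculum (state '1') occurs in C and F but conflicts with the nesting implied by the other characters — most parsimoniously interpreted as homoplasy.
four-chambered heart (derived state '0') is shared by K and Z — a synapomorphy uniting that clade.
stem photosynthetic: derived state '1' in F, K, S, and Z only — synapomorphy for {F, K, S, Z}.
prehensile tail (derived state '1') is shared by F and S — a synapomorphy uniting that clade.
hollow quills (derived state '1') is shared by C and R — a synapomorphy uniting that clade.
Most parsimonious ingroup topology: (((Z,K),(S,F)),(R,C)).
Changes per character on this tree: calcified operculum: 2; four-chambered heart: 1; stem photosynthetic: 1; prehensile tail: 1; hollow quills: 1.
Total = 6.

6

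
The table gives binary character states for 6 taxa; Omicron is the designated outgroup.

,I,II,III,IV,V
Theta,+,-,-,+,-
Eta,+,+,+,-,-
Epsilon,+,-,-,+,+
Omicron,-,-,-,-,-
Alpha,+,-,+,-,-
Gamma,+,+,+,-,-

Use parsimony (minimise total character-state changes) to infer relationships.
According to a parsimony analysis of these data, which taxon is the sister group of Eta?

Gamma

The outgroup has state '-' for every character, so '+' is the derived state throughout.
All ingroup taxa share the derived state '+' for I; it defines the ingroup but does not resolve relationships within it.
II (derived state '+') is shared by Eta and Gamma — a synapomorphy uniting that clade.
III (derived state '+') is shared by Alpha, Eta, and Gamma — a synapomorphy uniting that clade.
Only Epsilon and Theta show the derived state '+' for IV, supporting them as a clade.
V (derived state '+') is unique to Epsilon (autapomorphy; uninformative for grouping).
Most parsimonious ingroup topology: ((Theta,Epsilon),((Gamma,Eta),Alpha)).
Eta and Gamma form a cherry on this tree, so they are sister taxa.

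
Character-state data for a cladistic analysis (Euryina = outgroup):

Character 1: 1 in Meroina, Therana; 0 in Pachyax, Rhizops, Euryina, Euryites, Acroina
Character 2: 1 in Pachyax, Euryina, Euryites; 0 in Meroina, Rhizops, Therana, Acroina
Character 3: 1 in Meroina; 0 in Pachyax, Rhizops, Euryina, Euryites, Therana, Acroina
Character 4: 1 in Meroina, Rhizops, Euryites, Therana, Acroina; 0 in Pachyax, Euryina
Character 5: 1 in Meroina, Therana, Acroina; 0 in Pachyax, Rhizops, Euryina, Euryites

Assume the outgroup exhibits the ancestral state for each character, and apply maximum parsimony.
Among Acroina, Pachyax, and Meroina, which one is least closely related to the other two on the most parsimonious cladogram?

Pachyax

Character polarity is set by the outgroup: the derived state is whichever differs from the outgroup's state, so for Character 2 the derived state is '0', and for the remaining characters it is '1'.
Character 1: derived state '1' in Meroina and Therana only — synapomorphy for {Meroina, Therana}.
Character 2 (derived state '0') is shared by Acroina, Meroina, Rhizops, and Therana — a synapomorphy uniting that clade.
Character 3: derived state '1' in Meroina only — an autapomorphy, so it tells us nothing about relationships among taxa.
Only Acroina, Euryites, Meroina, Rhizops, and Therana show the derived state '1' for Character 4, supporting them as a clade.
Character 5: derived state '1' in Acroina, Meroina, and Therana only — synapomorphy for {Acroina, Meroina, Therana}.
Most parsimonious ingroup topology: ((((Acroina,(Therana,Meroina)),Rhizops),Euryites),Pachyax).
Acroina and Meroina share a more recent common ancestor with each other than either does with Pachyax, so Pachyax is the least closely related of the three.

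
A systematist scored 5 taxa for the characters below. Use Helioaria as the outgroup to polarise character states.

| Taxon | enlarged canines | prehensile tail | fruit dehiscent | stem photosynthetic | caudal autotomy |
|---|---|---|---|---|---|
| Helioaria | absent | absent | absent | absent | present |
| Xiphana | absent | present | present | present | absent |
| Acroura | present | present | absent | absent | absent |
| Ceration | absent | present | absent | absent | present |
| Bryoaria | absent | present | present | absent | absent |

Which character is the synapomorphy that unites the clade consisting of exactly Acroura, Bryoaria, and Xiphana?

caudal autotomy

Character polarity is set by the outgroup: the derived state is whichever differs from the outgroup's state, so for caudal autotomy the derived state is 'absent', and for the remaining characters it is 'present'.
enlarged canines (derived state 'present') is unique to Acroura (autapomorphy; uninformative for grouping).
prehensile tail (derived state 'present') is shared by all ingroup taxa — unites the whole ingroup.
Only Bryoaria and Xiphana show the derived state 'present' for fruit dehiscent, supporting them as a clade.
stem photosynthetic: derived state 'present' in Xiphana only — an autapomorphy, so it tells us nothing about relationships among taxa.
caudal autotomy: derived state 'absent' in Acroura, Bryoaria, and Xiphana only — synapomorphy for {Acroura, Bryoaria, Xiphana}.
Most parsimonious ingroup topology: (((Xiphana,Bryoaria),Acroura),Ceration).
The clade {Acroura, Bryoaria, Xiphana} is supported by caudal autotomy: its derived state 'absent' occurs in exactly those taxa and in no other taxon (including the outgroup).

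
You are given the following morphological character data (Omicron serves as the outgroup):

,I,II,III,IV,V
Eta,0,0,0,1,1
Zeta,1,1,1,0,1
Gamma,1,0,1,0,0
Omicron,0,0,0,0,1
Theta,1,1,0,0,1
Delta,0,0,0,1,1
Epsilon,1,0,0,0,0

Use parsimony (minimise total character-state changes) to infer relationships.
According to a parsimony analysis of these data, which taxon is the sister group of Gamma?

Epsilon

Character polarity is set by the outgroup: the derived state is whichever differs from the outgroup's state, so for V the derived state is '0', and for the remaining characters it is '1'.
I: derived state '1' in Epsilon, Gamma, Theta, and Zeta only — synapomorphy for {Epsilon, Gamma, Theta, Zeta}.
II: derived state '1' in Theta and Zeta only — synapomorphy for {Theta, Zeta}.
III (state '1') occurs in Gamma and Zeta but conflicts with the nesting implied by the other characters — most parsimoniously interpreted as homoplasy.
IV (derived state '1') is shared by Delta and Eta — a synapomorphy uniting that clade.
V (derived state '0') is shared by Epsilon and Gamma — a synapomorphy uniting that clade.
Most parsimonious ingroup topology: ((Eta,Delta),((Gamma,Epsilon),(Zeta,Theta))).
Gamma and Epsilon form a cherry on this tree, so they are sister taxa.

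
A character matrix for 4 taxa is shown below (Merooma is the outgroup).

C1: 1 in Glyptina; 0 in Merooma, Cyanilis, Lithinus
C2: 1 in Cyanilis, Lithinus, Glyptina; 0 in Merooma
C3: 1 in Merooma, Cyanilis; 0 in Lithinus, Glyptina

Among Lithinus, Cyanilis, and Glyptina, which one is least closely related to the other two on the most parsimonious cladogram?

Character polarity is set by the outgroup: the derived state is whichever differs from the outgroup's state, so for C3 the derived state is '0', and for the remaining characters it is '1'.
C1 (derived state '1') is unique to Glyptina (autapomorphy; uninformative for grouping).
All ingroup taxa share the derived state '1' for C2; it defines the ingroup but does not resolve relationships within it.
C3 (derived state '0') is shared by Glyptina and Lithinus — a synapomorphy uniting that clade.
Most parsimonious ingroup topology: (Cyanilis,(Lithinus,Glyptina)).
Lithinus and Glyptina share a more recent common ancestor with each other than either does with Cyanilis, so Cyanilis is the least closely related of the three.

Cyanilis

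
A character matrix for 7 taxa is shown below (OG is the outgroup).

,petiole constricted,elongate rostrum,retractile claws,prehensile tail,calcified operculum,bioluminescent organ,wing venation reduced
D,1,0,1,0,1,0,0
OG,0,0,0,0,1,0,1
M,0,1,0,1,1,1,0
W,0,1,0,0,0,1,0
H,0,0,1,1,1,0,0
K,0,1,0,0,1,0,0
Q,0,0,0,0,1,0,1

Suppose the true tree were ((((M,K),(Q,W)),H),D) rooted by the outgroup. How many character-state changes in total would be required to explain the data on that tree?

Map each character onto ((((M,K),(Q,W)),H),D) (rooted by OG) and count the minimum state changes it requires (Fitch parsimony):
petiole constricted: 1; elongate rostrum: 2; retractile claws: 2; prehensile tail: 2; calcified operculum: 1; bioluminescent organ: 2; wing venation reduced: 2.
Total tree length = 12.

12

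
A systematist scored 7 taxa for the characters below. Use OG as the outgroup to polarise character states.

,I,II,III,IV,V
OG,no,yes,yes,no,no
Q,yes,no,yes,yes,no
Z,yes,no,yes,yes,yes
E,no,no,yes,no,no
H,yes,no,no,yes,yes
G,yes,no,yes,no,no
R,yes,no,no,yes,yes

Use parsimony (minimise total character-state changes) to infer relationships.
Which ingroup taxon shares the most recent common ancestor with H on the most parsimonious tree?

R

Character polarity is set by the outgroup: the derived state is whichever differs from the outgroup's state, so for II, III the derived state is 'no', and for the remaining characters it is 'yes'.
I (derived state 'yes') is shared by G, H, Q, R, and Z — a synapomorphy uniting that clade.
All ingroup taxa share the derived state 'no' for II; it defines the ingroup but does not resolve relationships within it.
Only H and R show the derived state 'no' for III, supporting them as a clade.
Only H, Q, R, and Z show the derived state 'yes' for IV, supporting them as a clade.
V (derived state 'yes') is shared by H, R, and Z — a synapomorphy uniting that clade.
Most parsimonious ingroup topology: (((Q,(Z,(H,R))),G),E).
H and R form a cherry on this tree, so they are sister taxa.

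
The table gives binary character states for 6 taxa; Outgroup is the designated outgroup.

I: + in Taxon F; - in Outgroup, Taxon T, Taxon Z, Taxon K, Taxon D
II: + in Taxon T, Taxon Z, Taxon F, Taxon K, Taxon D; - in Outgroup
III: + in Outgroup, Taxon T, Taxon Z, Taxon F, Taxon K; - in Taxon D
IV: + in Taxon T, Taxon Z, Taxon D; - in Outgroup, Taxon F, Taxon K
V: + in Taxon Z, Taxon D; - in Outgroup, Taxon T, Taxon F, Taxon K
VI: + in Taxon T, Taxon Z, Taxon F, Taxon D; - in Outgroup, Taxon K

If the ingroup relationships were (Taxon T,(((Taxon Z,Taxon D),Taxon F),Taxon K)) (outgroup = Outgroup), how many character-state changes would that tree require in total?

8

Map each character onto (Taxon T,(((Taxon Z,Taxon D),Taxon F),Taxon K)) (rooted by Outgroup) and count the minimum state changes it requires (Fitch parsimony):
I: 1; II: 1; III: 1; IV: 2; V: 1; VI: 2.
Total tree length = 8.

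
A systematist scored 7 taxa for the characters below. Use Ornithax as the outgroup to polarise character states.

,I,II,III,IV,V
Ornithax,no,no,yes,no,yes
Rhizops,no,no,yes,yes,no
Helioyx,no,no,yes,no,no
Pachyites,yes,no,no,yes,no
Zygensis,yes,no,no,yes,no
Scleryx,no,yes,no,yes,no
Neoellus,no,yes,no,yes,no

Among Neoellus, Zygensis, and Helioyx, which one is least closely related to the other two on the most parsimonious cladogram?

Character polarity is set by the outgroup: the derived state is whichever differs from the outgroup's state, so for III, V the derived state is 'no', and for the remaining characters it is 'yes'.
I (derived state 'yes') is shared by Pachyites and Zygensis — a synapomorphy uniting that clade.
II (derived state 'yes') is shared by Neoellus and Scleryx — a synapomorphy uniting that clade.
III (derived state 'no') is shared by Neoellus, Pachyites, Scleryx, and Zygensis — a synapomorphy uniting that clade.
IV: derived state 'yes' in Neoellus, Pachyites, Rhizops, Scleryx, and Zygensis only — synapomorphy for {Neoellus, Pachyites, Rhizops, Scleryx, Zygensis}.
All ingroup taxa share the derived state 'no' for V; it defines the ingroup but does not resolve relationships within it.
Most parsimonious ingroup topology: ((Rhizops,((Pachyites,Zygensis),(Scleryx,Neoellus))),Helioyx).
Neoellus and Zygensis share a more recent common ancestor with each other than either does with Helioyx, so Helioyx is the least closely related of the three.

Helioyx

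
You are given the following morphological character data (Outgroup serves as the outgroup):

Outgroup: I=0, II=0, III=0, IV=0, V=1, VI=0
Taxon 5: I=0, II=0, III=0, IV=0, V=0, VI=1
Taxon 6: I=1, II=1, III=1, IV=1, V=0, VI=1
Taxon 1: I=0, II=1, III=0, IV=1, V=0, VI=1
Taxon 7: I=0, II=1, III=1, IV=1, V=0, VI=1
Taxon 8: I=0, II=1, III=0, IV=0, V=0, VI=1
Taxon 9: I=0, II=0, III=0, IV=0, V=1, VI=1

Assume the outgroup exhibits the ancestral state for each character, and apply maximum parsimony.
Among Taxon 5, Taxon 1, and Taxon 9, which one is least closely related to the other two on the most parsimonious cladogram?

Character polarity is set by the outgroup: the derived state is whichever differs from the outgroup's state, so for V the derived state is '0', and for the remaining characters it is '1'.
I (derived state '1') is unique to Taxon 6 (autapomorphy; uninformative for grouping).
II: derived state '1' in Taxon 1, Taxon 6, Taxon 7, and Taxon 8 only — synapomorphy for {Taxon 1, Taxon 6, Taxon 7, Taxon 8}.
III (derived state '1') is shared by Taxon 6 and Taxon 7 — a synapomorphy uniting that clade.
Only Taxon 1, Taxon 6, and Taxon 7 show the derived state '1' for IV, supporting them as a clade.
V (derived state '0') is shared by Taxon 1, Taxon 5, Taxon 6, Taxon 7, and Taxon 8 — a synapomorphy uniting that clade.
VI (derived state '1') is shared by all ingroup taxa — unites the whole ingroup.
Most parsimonious ingroup topology: ((Taxon 5,(((Taxon 6,Taxon 7),Taxon 1),Taxon 8)),Taxon 9).
Taxon 5 and Taxon 1 share a more recent common ancestor with each other than either does with Taxon 9, so Taxon 9 is the least closely related of the three.

Taxon 9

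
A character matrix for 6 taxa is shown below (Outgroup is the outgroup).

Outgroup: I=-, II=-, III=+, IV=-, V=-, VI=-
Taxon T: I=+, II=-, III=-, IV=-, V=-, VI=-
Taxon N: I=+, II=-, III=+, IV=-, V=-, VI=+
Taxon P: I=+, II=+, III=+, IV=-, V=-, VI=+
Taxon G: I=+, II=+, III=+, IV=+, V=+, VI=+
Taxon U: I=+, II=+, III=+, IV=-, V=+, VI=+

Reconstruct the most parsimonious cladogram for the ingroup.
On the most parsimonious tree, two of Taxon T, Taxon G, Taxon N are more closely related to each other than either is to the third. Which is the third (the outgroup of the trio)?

Taxon T

Character polarity is set by the outgroup: the derived state is whichever differs from the outgroup's state, so for III the derived state is '-', and for the remaining characters it is '+'.
All ingroup taxa share the derived state '+' for I; it defines the ingroup but does not resolve relationships within it.
II: derived state '+' in Taxon G, Taxon P, and Taxon U only — synapomorphy for {Taxon G, Taxon P, Taxon U}.
III: derived state '-' in Taxon T only — an autapomorphy, so it tells us nothing about relationships among taxa.
IV: derived state '+' in Taxon G only — an autapomorphy, so it tells us nothing about relationships among taxa.
V: derived state '+' in Taxon G and Taxon U only — synapomorphy for {Taxon G, Taxon U}.
VI (derived state '+') is shared by Taxon G, Taxon N, Taxon P, and Taxon U — a synapomorphy uniting that clade.
Most parsimonious ingroup topology: (Taxon T,(Taxon N,(Taxon P,(Taxon G,Taxon U)))).
Taxon G and Taxon N share a more recent common ancestor with each other than either does with Taxon T, so Taxon T is the least closely related of the three.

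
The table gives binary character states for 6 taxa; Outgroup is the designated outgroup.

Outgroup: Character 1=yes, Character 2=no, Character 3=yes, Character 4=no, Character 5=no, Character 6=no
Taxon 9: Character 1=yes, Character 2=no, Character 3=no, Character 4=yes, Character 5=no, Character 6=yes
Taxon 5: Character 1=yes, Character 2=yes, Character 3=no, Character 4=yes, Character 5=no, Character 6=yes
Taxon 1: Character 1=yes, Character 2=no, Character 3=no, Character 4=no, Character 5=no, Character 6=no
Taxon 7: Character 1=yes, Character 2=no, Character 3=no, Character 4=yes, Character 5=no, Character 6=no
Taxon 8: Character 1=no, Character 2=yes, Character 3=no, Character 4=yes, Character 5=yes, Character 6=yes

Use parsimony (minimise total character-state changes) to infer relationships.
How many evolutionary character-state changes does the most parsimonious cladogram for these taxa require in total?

Character polarity is set by the outgroup: the derived state is whichever differs from the outgroup's state, so for Character 1, Character 3 the derived state is 'no', and for the remaining characters it is 'yes'.
Character 1 (derived state 'no') is unique to Taxon 8 (autapomorphy; uninformative for grouping).
Character 2 (derived state 'yes') is shared by Taxon 5 and Taxon 8 — a synapomorphy uniting that clade.
Character 3 (derived state 'no') is shared by all ingroup taxa — unites the whole ingroup.
Only Taxon 5, Taxon 7, Taxon 8, and Taxon 9 show the derived state 'yes' for Character 4, supporting them as a clade.
Character 5 (derived state 'yes') is unique to Taxon 8 (autapomorphy; uninformative for grouping).
Character 6 (derived state 'yes') is shared by Taxon 5, Taxon 8, and Taxon 9 — a synapomorphy uniting that clade.
Most parsimonious ingroup topology: (((Taxon 9,(Taxon 5,Taxon 8)),Taxon 7),Taxon 1).
Changes per character on this tree: Character 1: 1; Character 2: 1; Character 3: 1; Character 4: 1; Character 5: 1; Character 6: 1.
Total = 6.

6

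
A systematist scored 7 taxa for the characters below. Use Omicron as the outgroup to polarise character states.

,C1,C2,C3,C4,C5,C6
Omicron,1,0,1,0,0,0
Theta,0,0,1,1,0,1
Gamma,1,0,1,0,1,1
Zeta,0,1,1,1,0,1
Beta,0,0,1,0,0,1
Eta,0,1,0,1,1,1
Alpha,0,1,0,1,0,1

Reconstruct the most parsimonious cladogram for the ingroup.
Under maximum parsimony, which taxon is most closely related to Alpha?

Eta

Character polarity is set by the outgroup: the derived state is whichever differs from the outgroup's state, so for C1, C3 the derived state is '0', and for the remaining characters it is '1'.
C1 (derived state '0') is shared by Alpha, Beta, Eta, Theta, and Zeta — a synapomorphy uniting that clade.
Only Alpha, Eta, and Zeta show the derived state '1' for C2, supporting them as a clade.
Only Alpha and Eta show the derived state '0' for C3, supporting them as a clade.
C4: derived state '1' in Alpha, Eta, Theta, and Zeta only — synapomorphy for {Alpha, Eta, Theta, Zeta}.
C5 groups Eta and Gamma, which is incompatible with the clades supported by the remaining characters; treating it as convergent (homoplasy) costs fewer steps than any alternative tree.
All ingroup taxa share the derived state '1' for C6; it defines the ingroup but does not resolve relationships within it.
Most parsimonious ingroup topology: (((Theta,(Zeta,(Eta,Alpha))),Beta),Gamma).
Alpha and Eta form a cherry on this tree, so they are sister taxa.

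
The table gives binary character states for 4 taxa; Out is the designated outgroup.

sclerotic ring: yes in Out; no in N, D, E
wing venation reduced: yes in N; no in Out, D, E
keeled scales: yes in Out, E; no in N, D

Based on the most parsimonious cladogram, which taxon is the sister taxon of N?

D

Character polarity is set by the outgroup: the derived state is whichever differs from the outgroup's state, so for sclerotic ring, keeled scales the derived state is 'no', and for the remaining characters it is 'yes'.
All ingroup taxa share the derived state 'no' for sclerotic ring; it defines the ingroup but does not resolve relationships within it.
wing venation reduced (derived state 'yes') is unique to N (autapomorphy; uninformative for grouping).
Only D and N show the derived state 'no' for keeled scales, supporting them as a clade.
Most parsimonious ingroup topology: ((N,D),E).
N and D form a cherry on this tree, so they are sister taxa.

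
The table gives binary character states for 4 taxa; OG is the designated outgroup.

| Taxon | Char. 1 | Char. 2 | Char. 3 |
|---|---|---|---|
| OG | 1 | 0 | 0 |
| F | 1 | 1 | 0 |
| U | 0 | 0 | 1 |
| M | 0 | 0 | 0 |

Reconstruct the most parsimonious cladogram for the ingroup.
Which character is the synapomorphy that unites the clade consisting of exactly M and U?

Char. 1

Character polarity is set by the outgroup: the derived state is whichever differs from the outgroup's state, so for Char. 1 the derived state is '0', and for the remaining characters it is '1'.
Char. 1 (derived state '0') is shared by M and U — a synapomorphy uniting that clade.
Char. 2: derived state '1' in F only — an autapomorphy, so it tells us nothing about relationships among taxa.
Char. 3 (derived state '1') is unique to U (autapomorphy; uninformative for grouping).
Most parsimonious ingroup topology: (F,(U,M)).
The clade {M, U} is supported by Char. 1: its derived state '0' occurs in exactly those taxa and in no other taxon (including the outgroup).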